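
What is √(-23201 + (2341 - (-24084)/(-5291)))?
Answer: 2*I*√146024118526/5291 ≈ 144.45*I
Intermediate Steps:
√(-23201 + (2341 - (-24084)/(-5291))) = √(-23201 + (2341 - (-24084)*(-1)/5291)) = √(-23201 + (2341 - 1*24084/5291)) = √(-23201 + (2341 - 24084/5291)) = √(-23201 + 12362147/5291) = √(-110394344/5291) = 2*I*√146024118526/5291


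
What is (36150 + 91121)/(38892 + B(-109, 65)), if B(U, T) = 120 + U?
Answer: 127271/38903 ≈ 3.2715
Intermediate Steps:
(36150 + 91121)/(38892 + B(-109, 65)) = (36150 + 91121)/(38892 + (120 - 109)) = 127271/(38892 + 11) = 127271/38903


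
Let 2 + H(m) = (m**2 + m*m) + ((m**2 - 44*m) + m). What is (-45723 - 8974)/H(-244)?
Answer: -54697/189098 ≈ -0.28925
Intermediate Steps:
H(m) = -2 - 43*m + 3*m**2 (H(m) = -2 + ((m**2 + m*m) + ((m**2 - 44*m) + m)) = -2 + ((m**2 + m**2) + (m**2 - 43*m)) = -2 + (2*m**2 + (m**2 - 43*m)) = -2 + (-43*m + 3*m**2) = -2 - 43*m + 3*m**2)
(-45723 - 8974)/H(-244) = (-45723 - 8974)/(-2 - 43*(-244) + 3*(-244)**2) = -54697/(-2 + 10492 + 3*59536) = -54697/(-2 + 10492 + 178608) = -54697/189098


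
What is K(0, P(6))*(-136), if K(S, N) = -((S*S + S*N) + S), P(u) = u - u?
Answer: 0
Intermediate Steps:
P(u) = 0
K(S, N) = -S - S² - N*S (K(S, N) = -((S² + N*S) + S) = -(S + S² + N*S) = -S - S² - N*S)
K(0, P(6))*(-136) = -1*0*(1 + 0 + 0)*(-136) = -1*0*1*(-136) = 0*(-136) = 0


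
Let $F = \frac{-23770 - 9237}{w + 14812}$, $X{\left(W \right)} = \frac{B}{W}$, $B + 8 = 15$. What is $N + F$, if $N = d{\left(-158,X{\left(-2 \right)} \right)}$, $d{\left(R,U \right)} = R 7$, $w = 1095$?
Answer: $- \frac{17626149}{15907} \approx -1108.1$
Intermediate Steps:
$B = 7$ ($B = -8 + 15 = 7$)
$X{\left(W \right)} = \frac{7}{W}$
$d{\left(R,U \right)} = 7 R$
$N = -1106$ ($N = 7 \left(-158\right) = -1106$)
$F = - \frac{33007}{15907}$ ($F = \frac{-23770 - 9237}{1095 + 14812} = - \frac{33007}{15907} \approx -2.075$)
$N + F = -1106 - \frac{33007}{15907} = - \frac{17626149}{15907}$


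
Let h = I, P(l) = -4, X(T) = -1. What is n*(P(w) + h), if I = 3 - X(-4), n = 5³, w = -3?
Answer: 0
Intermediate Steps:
n = 125
I = 4 (I = 3 - 1*(-1) = 3 + 1 = 4)
h = 4
n*(P(w) + h) = 125*(-4 + 4) = 125*0 = 0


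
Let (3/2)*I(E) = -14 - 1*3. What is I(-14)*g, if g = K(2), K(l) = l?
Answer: -68/3 ≈ -22.667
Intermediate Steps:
I(E) = -34/3 (I(E) = 2*(-14 - 1*3)/3 = 2*(-14 - 3)/3 = (⅔)*(-17) = -34/3)
g = 2
I(-14)*g = -34/3*2 = -68/3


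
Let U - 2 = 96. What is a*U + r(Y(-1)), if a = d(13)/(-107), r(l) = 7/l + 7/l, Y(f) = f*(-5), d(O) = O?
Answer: -4872/535 ≈ -9.1065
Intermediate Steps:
U = 98 (U = 2 + 96 = 98)
Y(f) = -5*f
r(l) = 14/l
a = -13/107 (a = 13/(-107) = 13*(-1/107) = -13/107 ≈ -0.12150)
a*U + r(Y(-1)) = -13/107*98 + 14/((-5*(-1))) = -1274/107 + 14/5 = -4872/535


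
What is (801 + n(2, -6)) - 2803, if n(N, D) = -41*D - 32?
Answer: -1788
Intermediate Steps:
n(N, D) = -32 - 41*D
(801 + n(2, -6)) - 2803 = (801 + (-32 - 41*(-6))) - 2803 = (801 + (-32 + 246)) - 2803 = (801 + 214) - 2803 = 1015 - 2803 = -1788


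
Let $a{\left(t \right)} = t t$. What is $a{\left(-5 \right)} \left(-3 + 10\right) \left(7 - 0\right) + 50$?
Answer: $1275$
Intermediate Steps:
$a{\left(t \right)} = t^{2}$
$a{\left(-5 \right)} \left(-3 + 10\right) \left(7 - 0\right) + 50 = \left(-5\right)^{2} \left(-3 + 10\right) \left(7 - 0\right) + 50 = 25 \cdot 7 \left(7 + 0\right) + 50 = 25 \cdot 7 \cdot 7 + 50 = 25 \cdot 49 + 50 = 1225 + 50 = 1275$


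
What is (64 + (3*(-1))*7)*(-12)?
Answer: -516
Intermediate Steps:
(64 + (3*(-1))*7)*(-12) = (64 - 3*7)*(-12) = (64 - 21)*(-12) = 43*(-12) = -516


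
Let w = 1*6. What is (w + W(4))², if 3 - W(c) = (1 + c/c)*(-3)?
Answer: 225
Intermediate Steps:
w = 6
W(c) = 9 (W(c) = 3 - (1 + c/c)*(-3) = 3 - (1 + 1)*(-3) = 3 - 2*(-3) = 3 - 1*(-6) = 3 + 6 = 9)
(w + W(4))² = (6 + 9)² = 15² = 225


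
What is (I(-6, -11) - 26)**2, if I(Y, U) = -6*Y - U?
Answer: 441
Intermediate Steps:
I(Y, U) = -U - 6*Y
(I(-6, -11) - 26)**2 = ((-1*(-11) - 6*(-6)) - 26)**2 = ((11 + 36) - 26)**2 = (47 - 26)**2 = 21**2 = 441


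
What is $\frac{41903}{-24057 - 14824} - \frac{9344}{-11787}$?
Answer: $- \frac{130606597}{458290347} \approx -0.28499$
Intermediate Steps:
$\frac{41903}{-24057 - 14824} - \frac{9344}{-11787} = \frac{41903}{-38881} - - \frac{9344}{11787} = 41903 \left(- \frac{1}{38881}\right) + \frac{9344}{11787} = - \frac{41903}{38881} + \frac{9344}{11787} = - \frac{130606597}{458290347}$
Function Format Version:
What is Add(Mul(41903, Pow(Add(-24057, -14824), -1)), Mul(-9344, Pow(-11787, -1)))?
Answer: Rational(-130606597, 458290347) ≈ -0.28499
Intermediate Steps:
Add(Mul(41903, Pow(Add(-24057, -14824), -1)), Mul(-9344, Pow(-11787, -1))) = Add(Mul(41903, Pow(-38881, -1)), Mul(-9344, Rational(-1, 11787))) = Add(Mul(41903, Rational(-1, 38881)), Rational(9344, 11787)) = Add(Rational(-41903, 38881), Rational(9344, 11787)) = Rational(-130606597, 458290347)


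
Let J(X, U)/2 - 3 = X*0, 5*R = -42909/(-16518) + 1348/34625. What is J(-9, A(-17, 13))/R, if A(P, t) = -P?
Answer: 5719357500/502663463 ≈ 11.378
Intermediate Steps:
R = 502663463/953226250 (R = (-42909/(-16518) + 1348/34625)/5 = (-42909*(-1/16518) + 1348*(1/34625))/5 = (14303/5506 + 1348/34625)/5 = (⅕)*(502663463/190645250) = 502663463/953226250 ≈ 0.52733)
J(X, U) = 6 (J(X, U) = 6 + 2*(X*0) = 6 + 2*0 = 6 + 0 = 6)
J(-9, A(-17, 13))/R = 6/(502663463/953226250) = 6*(953226250/502663463) = 5719357500/502663463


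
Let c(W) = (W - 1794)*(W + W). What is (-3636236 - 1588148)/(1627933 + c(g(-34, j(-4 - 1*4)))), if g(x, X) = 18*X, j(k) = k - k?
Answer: -5224384/1627933 ≈ -3.2092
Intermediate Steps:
j(k) = 0
c(W) = 2*W*(-1794 + W) (c(W) = (-1794 + W)*(2*W) = 2*W*(-1794 + W))
(-3636236 - 1588148)/(1627933 + c(g(-34, j(-4 - 1*4)))) = (-3636236 - 1588148)/(1627933 + 2*(18*0)*(-1794 + 18*0)) = -5224384/(1627933 + 2*0*(-1794 + 0)) = -5224384/(1627933 + 2*0*(-1794)) = -5224384/(1627933 + 0) = -5224384/1627933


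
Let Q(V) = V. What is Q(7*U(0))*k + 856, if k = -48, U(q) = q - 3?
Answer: 1864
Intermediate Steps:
U(q) = -3 + q
Q(7*U(0))*k + 856 = (7*(-3 + 0))*(-48) + 856 = (7*(-3))*(-48) + 856 = -21*(-48) + 856 = 1008 + 856 = 1864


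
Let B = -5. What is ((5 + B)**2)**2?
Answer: 0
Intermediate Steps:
((5 + B)**2)**2 = ((5 - 5)**2)**2 = (0**2)**2 = 0**2 = 0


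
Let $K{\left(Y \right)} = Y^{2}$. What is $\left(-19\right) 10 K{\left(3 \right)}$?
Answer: $-1710$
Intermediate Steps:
$\left(-19\right) 10 K{\left(3 \right)} = \left(-19\right) 10 \cdot 3^{2} = \left(-190\right) 9 = -1710$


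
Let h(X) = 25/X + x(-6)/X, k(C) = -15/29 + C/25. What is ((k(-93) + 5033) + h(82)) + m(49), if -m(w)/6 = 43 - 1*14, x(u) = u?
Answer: 288629421/59450 ≈ 4855.0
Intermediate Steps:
k(C) = -15/29 + C/25 (k(C) = -15*1/29 + C*(1/25) = -15/29 + C/25)
m(w) = -174 (m(w) = -6*(43 - 1*14) = -6*(43 - 14) = -6*29 = -174)
h(X) = 19/X (h(X) = 25/X - 6/X = 19/X)
((k(-93) + 5033) + h(82)) + m(49) = (((-15/29 + (1/25)*(-93)) + 5033) + 19/82) - 174 = (((-15/29 - 93/25) + 5033) + 19*(1/82)) - 174 = ((-3072/725 + 5033) + 19/82) - 174 = (3645853/725 + 19/82) - 174 = 298973721/59450 - 174 = 288629421/59450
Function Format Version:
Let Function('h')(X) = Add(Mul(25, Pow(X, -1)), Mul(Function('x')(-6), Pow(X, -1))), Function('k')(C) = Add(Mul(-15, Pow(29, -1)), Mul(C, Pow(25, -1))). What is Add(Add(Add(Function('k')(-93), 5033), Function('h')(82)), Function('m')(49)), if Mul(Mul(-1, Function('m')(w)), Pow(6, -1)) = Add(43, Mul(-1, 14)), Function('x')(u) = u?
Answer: Rational(288629421, 59450) ≈ 4855.0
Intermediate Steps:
Function('k')(C) = Add(Rational(-15, 29), Mul(Rational(1, 25), C)) (Function('k')(C) = Add(Mul(-15, Rational(1, 29)), Mul(C, Rational(1, 25))) = Add(Rational(-15, 29), Mul(Rational(1, 25), C)))
Function('m')(w) = -174 (Function('m')(w) = Mul(-6, Add(43, Mul(-1, 14))) = Mul(-6, Add(43, -14)) = Mul(-6, 29) = -174)
Function('h')(X) = Mul(19, Pow(X, -1)) (Function('h')(X) = Add(Mul(25, Pow(X, -1)), Mul(-6, Pow(X, -1))) = Mul(19, Pow(X, -1)))
Add(Add(Add(Function('k')(-93), 5033), Function('h')(82)), Function('m')(49)) = Add(Add(Add(Add(Rational(-15, 29), Mul(Rational(1, 25), -93)), 5033), Mul(19, Pow(82, -1))), -174) = Add(Add(Add(Add(Rational(-15, 29), Rational(-93, 25)), 5033), Mul(19, Rational(1, 82))), -174) = Add(Add(Add(Rational(-3072, 725), 5033), Rational(19, 82)), -174) = Add(Add(Rational(3645853, 725), Rational(19, 82)), -174) = Add(Rational(298973721, 59450), -174) = Rational(288629421, 59450)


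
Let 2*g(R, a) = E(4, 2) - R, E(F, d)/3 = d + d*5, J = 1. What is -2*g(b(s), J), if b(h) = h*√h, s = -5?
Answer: -36 - 5*I*√5 ≈ -36.0 - 11.18*I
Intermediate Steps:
E(F, d) = 18*d (E(F, d) = 3*(d + d*5) = 3*(d + 5*d) = 3*(6*d) = 18*d)
b(h) = h^(3/2)
g(R, a) = 18 - R/2 (g(R, a) = (18*2 - R)/2 = (36 - R)/2 = 18 - R/2)
-2*g(b(s), J) = -2*(18 - (-5)*I*√5/2) = -2*(18 + 5*I*√5/2) = -36 - 5*I*√5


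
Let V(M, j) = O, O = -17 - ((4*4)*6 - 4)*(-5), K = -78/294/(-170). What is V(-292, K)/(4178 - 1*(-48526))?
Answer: 443/52704 ≈ 0.0084054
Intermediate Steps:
K = 13/8330 (K = -78*1/294*(-1/170) = -13/49*(-1/170) = 13/8330 ≈ 0.0015606)
O = 443 (O = -17 - (16*6 - 4)*(-5) = -17 - (96 - 4)*(-5) = -17 - 92*(-5) = -17 - 1*(-460) = -17 + 460 = 443)
V(M, j) = 443
V(-292, K)/(4178 - 1*(-48526)) = 443/(4178 - 1*(-48526)) = 443/(4178 + 48526) = 443/52704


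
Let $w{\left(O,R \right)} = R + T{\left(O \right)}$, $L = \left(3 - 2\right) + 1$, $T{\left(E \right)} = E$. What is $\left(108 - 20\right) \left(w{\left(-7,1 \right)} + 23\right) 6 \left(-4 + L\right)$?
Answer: $-17952$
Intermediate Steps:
$L = 2$ ($L = 1 + 1 = 2$)
$w{\left(O,R \right)} = O + R$ ($w{\left(O,R \right)} = R + O = O + R$)
$\left(108 - 20\right) \left(w{\left(-7,1 \right)} + 23\right) 6 \left(-4 + L\right) = \left(108 - 20\right) \left(\left(-7 + 1\right) + 23\right) 6 \left(-4 + 2\right) = 88 \left(-6 + 23\right) 6 \left(-2\right) = 88 \cdot 17 \left(-12\right) = 1496 \left(-12\right) = -17952$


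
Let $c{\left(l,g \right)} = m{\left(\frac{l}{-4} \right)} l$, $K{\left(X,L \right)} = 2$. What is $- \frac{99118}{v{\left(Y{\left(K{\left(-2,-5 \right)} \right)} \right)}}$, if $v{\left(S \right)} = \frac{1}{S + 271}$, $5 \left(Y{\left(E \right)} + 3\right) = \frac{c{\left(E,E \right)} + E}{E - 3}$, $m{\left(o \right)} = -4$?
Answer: $- \frac{133412828}{5} \approx -2.6683 \cdot 10^{7}$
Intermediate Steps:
$c{\left(l,g \right)} = - 4 l$
$Y{\left(E \right)} = -3 - \frac{3 E}{5 \left(-3 + E\right)}$ ($Y{\left(E \right)} = -3 + \frac{\left(- 4 E + E\right) \frac{1}{E - 3}}{5} = -3 + \frac{- 3 E \frac{1}{-3 + E}}{5} = -3 + \frac{\left(-3\right) E \frac{1}{-3 + E}}{5} = -3 - \frac{3 E}{5 \left(-3 + E\right)}$)
$v{\left(S \right)} = \frac{1}{271 + S}$
$- \frac{99118}{v{\left(Y{\left(K{\left(-2,-5 \right)} \right)} \right)}} = - \frac{99118}{\frac{1}{271 + \frac{9 \left(5 - 4\right)}{5 \left(-3 + 2\right)}}} = - \frac{99118}{\frac{1}{271 + \frac{9 \left(5 - 4\right)}{5 \left(-1\right)}}} = - \frac{99118}{\frac{1}{271 + \frac{9}{5} \left(-1\right) 1}} = - \frac{99118}{\frac{1}{271 - \frac{9}{5}}} = - \frac{99118}{\frac{1}{\frac{1346}{5}}} = - \frac{99118}{\frac{5}{1346}} = \left(-99118\right) \frac{1346}{5} = - \frac{133412828}{5}$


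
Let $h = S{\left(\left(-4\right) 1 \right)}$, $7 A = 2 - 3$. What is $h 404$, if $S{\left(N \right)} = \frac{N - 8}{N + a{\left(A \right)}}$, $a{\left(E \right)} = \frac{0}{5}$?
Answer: $1212$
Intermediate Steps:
$A = - \frac{1}{7}$ ($A = \frac{2 - 3}{7} = \frac{1}{7} \left(-1\right) = - \frac{1}{7} \approx -0.14286$)
$a{\left(E \right)} = 0$ ($a{\left(E \right)} = 0 \cdot \frac{1}{5} = 0$)
$S{\left(N \right)} = \frac{-8 + N}{N}$ ($S{\left(N \right)} = \frac{N - 8}{N + 0} = \frac{-8 + N}{N}$)
$h = 3$ ($h = \frac{-8 - 4}{\left(-4\right) 1} = \frac{-8 - 4}{-4} = \left(- \frac{1}{4}\right) \left(-12\right) = 3$)
$h 404 = 3 \cdot 404 = 1212$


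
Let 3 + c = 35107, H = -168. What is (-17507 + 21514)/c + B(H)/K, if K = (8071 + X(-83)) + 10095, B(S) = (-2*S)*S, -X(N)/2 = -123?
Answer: -476943427/161583712 ≈ -2.9517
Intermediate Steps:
c = 35104 (c = -3 + 35107 = 35104)
X(N) = 246 (X(N) = -2*(-123) = 246)
B(S) = -2*S²
K = 18412 (K = (8071 + 246) + 10095 = 8317 + 10095 = 18412)
(-17507 + 21514)/c + B(H)/K = (-17507 + 21514)/35104 - 2*(-168)²/18412 = 4007*(1/35104) - 2*28224*(1/18412) = 4007/35104 - 56448*1/18412 = 4007/35104 - 14112/4603 = -476943427/161583712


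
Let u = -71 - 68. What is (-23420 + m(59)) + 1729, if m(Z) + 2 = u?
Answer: -21832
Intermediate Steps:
u = -139
m(Z) = -141 (m(Z) = -2 - 139 = -141)
(-23420 + m(59)) + 1729 = (-23420 - 141) + 1729 = -23561 + 1729 = -21832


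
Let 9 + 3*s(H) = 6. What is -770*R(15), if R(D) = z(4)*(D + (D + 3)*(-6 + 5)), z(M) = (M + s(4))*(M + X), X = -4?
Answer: 0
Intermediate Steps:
s(H) = -1 (s(H) = -3 + (⅓)*6 = -3 + 2 = -1)
z(M) = (-1 + M)*(-4 + M) (z(M) = (M - 1)*(M - 4) = (-1 + M)*(-4 + M))
R(D) = 0 (R(D) = (4 + 4² - 5*4)*(D + (D + 3)*(-6 + 5)) = (4 + 16 - 20)*(D + (3 + D)*(-1)) = 0*(D + (-3 - D)) = 0*(-3) = 0)
-770*R(15) = -770*0 = 0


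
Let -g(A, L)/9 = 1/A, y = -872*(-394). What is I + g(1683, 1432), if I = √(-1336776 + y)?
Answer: -1/187 + 2*I*√248302 ≈ -0.0053476 + 996.6*I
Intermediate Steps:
y = 343568
g(A, L) = -9/A
I = 2*I*√248302 (I = √(-1336776 + 343568) = √(-993208) = 2*I*√248302 ≈ 996.6*I)
I + g(1683, 1432) = 2*I*√248302 - 9/1683 = 2*I*√248302 - 9*1/1683 = 2*I*√248302 - 1/187 = -1/187 + 2*I*√248302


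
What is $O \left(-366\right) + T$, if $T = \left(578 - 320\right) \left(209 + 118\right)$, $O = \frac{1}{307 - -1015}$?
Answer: $\frac{55765743}{661} \approx 84366.0$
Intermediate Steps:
$O = \frac{1}{1322}$ ($O = \frac{1}{307 + 1015} = \frac{1}{1322} \approx 0.00075643$)
$T = 84366$ ($T = 258 \cdot 327 = 84366$)
$O \left(-366\right) + T = \frac{1}{1322} \left(-366\right) + 84366 = - \frac{183}{661} + 84366 = \frac{55765743}{661}$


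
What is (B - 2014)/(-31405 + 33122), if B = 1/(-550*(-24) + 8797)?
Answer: -44301957/37768849 ≈ -1.1730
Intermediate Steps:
B = 1/21997 (B = 1/(13200 + 8797) = 1/21997 ≈ 4.5461e-5)
(B - 2014)/(-31405 + 33122) = (1/21997 - 2014)/(-31405 + 33122) = -44301957/21997/1717 = -44301957/21997*1/1717 = -44301957/37768849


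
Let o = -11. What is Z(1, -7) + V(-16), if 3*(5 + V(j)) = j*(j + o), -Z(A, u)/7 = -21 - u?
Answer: 237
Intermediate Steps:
Z(A, u) = 147 + 7*u (Z(A, u) = -7*(-21 - u) = 147 + 7*u)
V(j) = -5 + j*(-11 + j)/3 (V(j) = -5 + (j*(j - 11))/3 = -5 + (j*(-11 + j))/3 = -5 + j*(-11 + j)/3)
Z(1, -7) + V(-16) = (147 + 7*(-7)) + (-5 - 11/3*(-16) + (1/3)*(-16)**2) = (147 - 49) + (-5 + 176/3 + (1/3)*256) = 98 + (-5 + 176/3 + 256/3) = 98 + 139 = 237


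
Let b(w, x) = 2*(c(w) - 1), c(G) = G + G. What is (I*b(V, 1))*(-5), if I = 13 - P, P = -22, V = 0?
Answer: 350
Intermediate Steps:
c(G) = 2*G
I = 35 (I = 13 - 1*(-22) = 13 + 22 = 35)
b(w, x) = -2 + 4*w (b(w, x) = 2*(2*w - 1) = 2*(-1 + 2*w) = -2 + 4*w)
(I*b(V, 1))*(-5) = (35*(-2 + 4*0))*(-5) = (35*(-2 + 0))*(-5) = (35*(-2))*(-5) = -70*(-5) = 350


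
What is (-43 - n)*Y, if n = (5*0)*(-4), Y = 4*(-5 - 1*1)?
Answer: 1032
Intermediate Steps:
Y = -24 (Y = 4*(-5 - 1) = 4*(-6) = -24)
n = 0 (n = 0*(-4) = 0)
(-43 - n)*Y = (-43 - 1*0)*(-24) = (-43 + 0)*(-24) = -43*(-24) = 1032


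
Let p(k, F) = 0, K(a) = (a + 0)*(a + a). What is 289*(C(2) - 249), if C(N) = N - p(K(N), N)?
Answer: -71383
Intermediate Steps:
K(a) = 2*a**2 (K(a) = a*(2*a) = 2*a**2)
C(N) = N (C(N) = N - 1*0 = N + 0 = N)
289*(C(2) - 249) = 289*(2 - 249) = 289*(-247) = -71383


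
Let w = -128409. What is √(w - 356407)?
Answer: 4*I*√30301 ≈ 696.29*I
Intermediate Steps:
√(w - 356407) = √(-128409 - 356407) = √(-484816) = 4*I*√30301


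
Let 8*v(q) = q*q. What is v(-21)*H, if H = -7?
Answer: -3087/8 ≈ -385.88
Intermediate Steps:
v(q) = q²/8 (v(q) = (q*q)/8 = q²/8)
v(-21)*H = ((⅛)*(-21)²)*(-7) = ((⅛)*441)*(-7) = (441/8)*(-7) = -3087/8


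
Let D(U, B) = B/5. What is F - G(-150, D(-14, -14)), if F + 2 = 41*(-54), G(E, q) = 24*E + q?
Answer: 6934/5 ≈ 1386.8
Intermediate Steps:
D(U, B) = B/5 (D(U, B) = B*(⅕) = B/5)
G(E, q) = q + 24*E
F = -2216 (F = -2 + 41*(-54) = -2 - 2214 = -2216)
F - G(-150, D(-14, -14)) = -2216 - ((⅕)*(-14) + 24*(-150)) = -2216 - (-14/5 - 3600) = -2216 - 1*(-18014/5) = -2216 + 18014/5 = 6934/5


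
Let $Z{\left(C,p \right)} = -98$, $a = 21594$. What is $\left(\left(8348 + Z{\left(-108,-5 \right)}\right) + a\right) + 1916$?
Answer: $31760$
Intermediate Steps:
$\left(\left(8348 + Z{\left(-108,-5 \right)}\right) + a\right) + 1916 = \left(\left(8348 - 98\right) + 21594\right) + 1916 = \left(8250 + 21594\right) + 1916 = 29844 + 1916 = 31760$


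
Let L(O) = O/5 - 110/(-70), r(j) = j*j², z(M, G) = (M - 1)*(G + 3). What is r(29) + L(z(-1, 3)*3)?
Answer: 853418/35 ≈ 24383.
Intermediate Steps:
z(M, G) = (-1 + M)*(3 + G)
r(j) = j³
L(O) = 11/7 + O/5 (L(O) = O*(⅕) - 110*(-1/70) = O/5 + 11/7 = 11/7 + O/5)
r(29) + L(z(-1, 3)*3) = 29³ + (11/7 + ((-3 - 1*3 + 3*(-1) + 3*(-1))*3)/5) = 24389 + (11/7 + ((-3 - 3 - 3 - 3)*3)/5) = 24389 + (11/7 + (-12*3)/5) = 24389 + (11/7 + (⅕)*(-36)) = 24389 + (11/7 - 36/5) = 24389 - 197/35 = 853418/35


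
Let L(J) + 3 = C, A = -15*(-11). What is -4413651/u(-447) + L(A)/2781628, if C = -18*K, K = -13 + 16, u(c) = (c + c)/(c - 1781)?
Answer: -4558909539029957/414462572 ≈ -1.1000e+7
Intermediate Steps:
A = 165
u(c) = 2*c/(-1781 + c) (u(c) = (2*c)/(-1781 + c) = 2*c/(-1781 + c))
K = 3
C = -54 (C = -18*3 = -54)
L(J) = -57 (L(J) = -3 - 54 = -57)
-4413651/u(-447) + L(A)/2781628 = -4413651/(2*(-447)/(-1781 - 447)) - 57/2781628 = -4413651/(2*(-447)/(-2228)) - 57*1/2781628 = -4413651/(2*(-447)*(-1/2228)) - 57/2781628 = -4413651/447/1114 - 57/2781628 = -4413651*1114/447 - 57/2781628 = -1638935738/149 - 57/2781628 = -4558909539029957/414462572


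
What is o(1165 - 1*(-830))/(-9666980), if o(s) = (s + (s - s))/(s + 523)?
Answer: -399/4868291128 ≈ -8.1959e-8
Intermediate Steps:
o(s) = s/(523 + s) (o(s) = (s + 0)/(523 + s) = s/(523 + s))
o(1165 - 1*(-830))/(-9666980) = ((1165 - 1*(-830))/(523 + (1165 - 1*(-830))))/(-9666980) = ((1165 + 830)/(523 + (1165 + 830)))*(-1/9666980) = (1995/(523 + 1995))*(-1/9666980) = (1995/2518)*(-1/9666980) = -399/4868291128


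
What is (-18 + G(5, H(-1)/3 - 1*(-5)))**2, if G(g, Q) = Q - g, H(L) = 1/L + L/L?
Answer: 324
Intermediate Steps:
H(L) = 1 + 1/L (H(L) = 1/L + 1 = 1 + 1/L)
(-18 + G(5, H(-1)/3 - 1*(-5)))**2 = (-18 + ((((1 - 1)/(-1))/3 - 1*(-5)) - 1*5))**2 = (-18 + ((-1*0*(1/3) + 5) - 5))**2 = (-18 + ((0*(1/3) + 5) - 5))**2 = (-18 + ((0 + 5) - 5))**2 = (-18 + (5 - 5))**2 = (-18 + 0)**2 = (-18)**2 = 324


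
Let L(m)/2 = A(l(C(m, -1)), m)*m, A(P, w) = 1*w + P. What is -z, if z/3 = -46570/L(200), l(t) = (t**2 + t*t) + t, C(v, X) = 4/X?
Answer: 4657/3040 ≈ 1.5319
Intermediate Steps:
l(t) = t + 2*t**2 (l(t) = (t**2 + t**2) + t = 2*t**2 + t = t + 2*t**2)
A(P, w) = P + w (A(P, w) = w + P = P + w)
L(m) = 2*m*(28 + m) (L(m) = 2*(((4/(-1))*(1 + 2*(4/(-1))) + m)*m) = 2*(((4*(-1))*(1 + 2*(4*(-1))) + m)*m) = 2*((-4*(1 + 2*(-4)) + m)*m) = 2*((-4*(1 - 8) + m)*m) = 2*((-4*(-7) + m)*m) = 2*((28 + m)*m) = 2*(m*(28 + m)) = 2*m*(28 + m))
z = -4657/3040 (z = 3*(-46570*1/(400*(28 + 200))) = 3*(-46570/(2*200*228)) = 3*(-46570/91200) = 3*(-46570*1/91200) = 3*(-4657/9120) = -4657/3040 ≈ -1.5319)
-z = -1*(-4657/3040) = 4657/3040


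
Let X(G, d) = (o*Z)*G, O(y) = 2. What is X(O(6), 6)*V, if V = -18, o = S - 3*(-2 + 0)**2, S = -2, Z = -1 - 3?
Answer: -2016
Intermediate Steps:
Z = -4
o = -14 (o = -2 - 3*(-2 + 0)**2 = -2 - 3*(-2)**2 = -2 - 3*4 = -2 - 12 = -14)
X(G, d) = 56*G (X(G, d) = (-14*(-4))*G = 56*G)
X(O(6), 6)*V = (56*2)*(-18) = 112*(-18) = -2016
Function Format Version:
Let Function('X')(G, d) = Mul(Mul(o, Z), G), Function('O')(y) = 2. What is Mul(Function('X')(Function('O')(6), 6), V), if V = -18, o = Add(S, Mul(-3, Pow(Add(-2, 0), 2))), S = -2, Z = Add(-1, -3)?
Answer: -2016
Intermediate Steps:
Z = -4
o = -14 (o = Add(-2, Mul(-3, Pow(Add(-2, 0), 2))) = Add(-2, Mul(-3, Pow(-2, 2))) = Add(-2, Mul(-3, 4)) = Add(-2, -12) = -14)
Function('X')(G, d) = Mul(56, G) (Function('X')(G, d) = Mul(Mul(-14, -4), G) = Mul(56, G))
Mul(Function('X')(Function('O')(6), 6), V) = Mul(Mul(56, 2), -18) = Mul(112, -18) = -2016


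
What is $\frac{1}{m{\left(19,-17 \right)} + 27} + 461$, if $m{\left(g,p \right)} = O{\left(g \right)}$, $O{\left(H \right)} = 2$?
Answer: $\frac{13370}{29} \approx 461.03$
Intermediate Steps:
$m{\left(g,p \right)} = 2$
$\frac{1}{m{\left(19,-17 \right)} + 27} + 461 = \frac{1}{2 + 27} + 461 = \frac{1}{29} + 461 = \frac{13370}{29}$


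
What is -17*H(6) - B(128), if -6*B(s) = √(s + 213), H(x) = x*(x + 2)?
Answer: -816 + √341/6 ≈ -812.92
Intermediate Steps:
H(x) = x*(2 + x)
B(s) = -√(213 + s)/6 (B(s) = -√(s + 213)/6 = -√(213 + s)/6)
-17*H(6) - B(128) = -102*(2 + 6) - (-1)*√(213 + 128)/6 = -102*8 - (-1)*√341/6 = -17*48 + √341/6 = -816 + √341/6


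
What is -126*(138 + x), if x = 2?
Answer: -17640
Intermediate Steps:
-126*(138 + x) = -126*(138 + 2) = -126*140 = -17640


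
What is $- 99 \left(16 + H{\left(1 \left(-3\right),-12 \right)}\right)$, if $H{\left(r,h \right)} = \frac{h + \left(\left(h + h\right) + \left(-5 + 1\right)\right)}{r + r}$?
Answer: $-2244$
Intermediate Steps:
$H{\left(r,h \right)} = \frac{-4 + 3 h}{2 r}$ ($H{\left(r,h \right)} = \frac{h + \left(2 h - 4\right)}{2 r} = \left(h + \left(-4 + 2 h\right)\right) \frac{1}{2 r} = \left(-4 + 3 h\right) \frac{1}{2 r} = \frac{-4 + 3 h}{2 r}$)
$- 99 \left(16 + H{\left(1 \left(-3\right),-12 \right)}\right) = - 99 \left(16 + \frac{-4 + 3 \left(-12\right)}{2 \cdot 1 \left(-3\right)}\right) = - 99 \left(16 + \frac{-4 - 36}{2 \left(-3\right)}\right) = - 99 \left(16 + \frac{1}{2} \left(- \frac{1}{3}\right) \left(-40\right)\right) = - 99 \left(16 + \frac{20}{3}\right) = \left(-99\right) \frac{68}{3} = -2244$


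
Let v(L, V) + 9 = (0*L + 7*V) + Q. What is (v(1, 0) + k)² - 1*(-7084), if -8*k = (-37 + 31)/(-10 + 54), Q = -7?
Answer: 227346953/30976 ≈ 7339.5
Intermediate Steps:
v(L, V) = -16 + 7*V (v(L, V) = -9 + ((0*L + 7*V) - 7) = -9 + ((0 + 7*V) - 7) = -9 + (7*V - 7) = -9 + (-7 + 7*V) = -16 + 7*V)
k = 3/176 (k = -(-37 + 31)/(8*(-10 + 54)) = -(-3)/(4*44) = -⅛*(-3/22) = 3/176 ≈ 0.017045)
(v(1, 0) + k)² - 1*(-7084) = ((-16 + 7*0) + 3/176)² - 1*(-7084) = ((-16 + 0) + 3/176)² + 7084 = (-16 + 3/176)² + 7084 = (-2813/176)² + 7084 = 7912969/30976 + 7084 = 227346953/30976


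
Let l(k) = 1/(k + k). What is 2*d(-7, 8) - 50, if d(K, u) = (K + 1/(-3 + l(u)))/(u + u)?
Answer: -19145/376 ≈ -50.918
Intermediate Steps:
l(k) = 1/(2*k)
d(K, u) = (K + 1/(-3 + 1/(2*u)))/(2*u) (d(K, u) = (K + 1/(-3 + 1/(2*u)))/(u + u) = (K + 1/(-3 + 1/(2*u)))/((2*u)) = (K + 1/(-3 + 1/(2*u)))*(1/(2*u)) = (K + 1/(-3 + 1/(2*u)))/(2*u))
2*d(-7, 8) - 50 = 2*((-1*8 - ½*(-7) + 3*(-7)*8)/(8*(-1 + 6*8))) - 50 = 2*((-8 + 7/2 - 168)/(8*(-1 + 48))) - 50 = 2*((⅛)*(-345/2)/47) - 50 = 2*((⅛)*(1/47)*(-345/2)) - 50 = 2*(-345/752) - 50 = -345/376 - 50 = -19145/376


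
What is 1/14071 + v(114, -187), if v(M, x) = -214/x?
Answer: 3011381/2631277 ≈ 1.1445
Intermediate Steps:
1/14071 + v(114, -187) = 1/14071 - 214/(-187) = 1/14071 - 214*(-1/187) = 1/14071 + 214/187 = 3011381/2631277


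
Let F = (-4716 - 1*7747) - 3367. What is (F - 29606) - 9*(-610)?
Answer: -39946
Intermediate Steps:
F = -15830 (F = (-4716 - 7747) - 3367 = -12463 - 3367 = -15830)
(F - 29606) - 9*(-610) = (-15830 - 29606) - 9*(-610) = -45436 + 5490 = -39946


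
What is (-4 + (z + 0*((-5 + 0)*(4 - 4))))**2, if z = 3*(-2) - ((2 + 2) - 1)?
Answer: 169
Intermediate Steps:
z = -9 (z = -6 - (4 - 1) = -6 - 1*3 = -6 - 3 = -9)
(-4 + (z + 0*((-5 + 0)*(4 - 4))))**2 = (-4 + (-9 + 0*((-5 + 0)*(4 - 4))))**2 = (-4 + (-9 + 0*(-5*0)))**2 = (-4 + (-9 + 0*0))**2 = (-4 + (-9 + 0))**2 = (-4 - 9)**2 = (-13)**2 = 169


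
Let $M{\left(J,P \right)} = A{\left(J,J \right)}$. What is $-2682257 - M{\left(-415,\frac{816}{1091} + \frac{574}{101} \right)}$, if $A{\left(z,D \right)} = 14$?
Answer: $-2682271$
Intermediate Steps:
$M{\left(J,P \right)} = 14$
$-2682257 - M{\left(-415,\frac{816}{1091} + \frac{574}{101} \right)} = -2682257 - 14 = -2682271$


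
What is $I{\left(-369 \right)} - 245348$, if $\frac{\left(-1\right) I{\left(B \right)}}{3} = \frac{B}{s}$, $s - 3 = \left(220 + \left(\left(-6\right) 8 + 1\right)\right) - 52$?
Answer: $- \frac{30422045}{124} \approx -2.4534 \cdot 10^{5}$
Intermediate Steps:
$s = 124$ ($s = 3 + \left(\left(220 + \left(\left(-6\right) 8 + 1\right)\right) - 52\right) = 3 + \left(\left(220 + \left(-48 + 1\right)\right) - 52\right) = 3 + \left(\left(220 - 47\right) - 52\right) = 3 + \left(173 - 52\right) = 3 + 121 = 124$)
$I{\left(B \right)} = - \frac{3 B}{124}$ ($I{\left(B \right)} = - 3 \frac{B}{124} = - \frac{3 B}{124}$)
$I{\left(-369 \right)} - 245348 = \left(- \frac{3}{124}\right) \left(-369\right) - 245348 = \frac{1107}{124} - 245348 = - \frac{30422045}{124}$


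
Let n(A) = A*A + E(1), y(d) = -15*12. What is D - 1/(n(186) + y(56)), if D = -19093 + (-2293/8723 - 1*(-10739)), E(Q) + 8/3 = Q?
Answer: -7523754670274/900588689 ≈ -8354.3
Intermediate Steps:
E(Q) = -8/3 + Q
y(d) = -180
n(A) = -5/3 + A**2 (n(A) = A*A + (-8/3 + 1) = A**2 - 5/3 = -5/3 + A**2)
D = -72874235/8723 (D = -19093 + (-2293*1/8723 + 10739) = -19093 + (-2293/8723 + 10739) = -19093 + 93674004/8723 = -72874235/8723 ≈ -8354.3)
D - 1/(n(186) + y(56)) = -72874235/8723 - 1/((-5/3 + 186**2) - 180) = -72874235/8723 - 1/((-5/3 + 34596) - 180) = -72874235/8723 - 1/(103783/3 - 180) = -72874235/8723 - 1/103243/3 = -72874235/8723 - 1*3/103243 = -72874235/8723 - 3/103243 = -7523754670274/900588689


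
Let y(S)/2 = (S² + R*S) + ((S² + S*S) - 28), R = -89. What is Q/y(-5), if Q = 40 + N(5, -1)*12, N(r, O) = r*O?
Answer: -5/246 ≈ -0.020325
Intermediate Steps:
N(r, O) = O*r
Q = -20 (Q = 40 - 1*5*12 = 40 - 5*12 = 40 - 60 = -20)
y(S) = -56 - 178*S + 6*S² (y(S) = 2*((S² - 89*S) + ((S² + S*S) - 28)) = 2*((S² - 89*S) + ((S² + S²) - 28)) = 2*((S² - 89*S) + (2*S² - 28)) = 2*((S² - 89*S) + (-28 + 2*S²)) = 2*(-28 - 89*S + 3*S²) = -56 - 178*S + 6*S²)
Q/y(-5) = -20/(-56 - 178*(-5) + 6*(-5)²) = -20/(-56 + 890 + 6*25) = -20/(-56 + 890 + 150) = -20/984 = -20*1/984 = -5/246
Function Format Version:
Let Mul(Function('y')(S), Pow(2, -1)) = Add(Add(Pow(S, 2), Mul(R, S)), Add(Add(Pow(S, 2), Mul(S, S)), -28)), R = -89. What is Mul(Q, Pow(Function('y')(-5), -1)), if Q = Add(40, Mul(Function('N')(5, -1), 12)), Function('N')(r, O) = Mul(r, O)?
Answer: Rational(-5, 246) ≈ -0.020325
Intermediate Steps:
Function('N')(r, O) = Mul(O, r)
Q = -20 (Q = Add(40, Mul(Mul(-1, 5), 12)) = Add(40, Mul(-5, 12)) = Add(40, -60) = -20)
Function('y')(S) = Add(-56, Mul(-178, S), Mul(6, Pow(S, 2))) (Function('y')(S) = Mul(2, Add(Add(Pow(S, 2), Mul(-89, S)), Add(Add(Pow(S, 2), Mul(S, S)), -28))) = Mul(2, Add(Add(Pow(S, 2), Mul(-89, S)), Add(Add(Pow(S, 2), Pow(S, 2)), -28))) = Mul(2, Add(Add(Pow(S, 2), Mul(-89, S)), Add(Mul(2, Pow(S, 2)), -28))) = Mul(2, Add(Add(Pow(S, 2), Mul(-89, S)), Add(-28, Mul(2, Pow(S, 2))))) = Mul(2, Add(-28, Mul(-89, S), Mul(3, Pow(S, 2)))) = Add(-56, Mul(-178, S), Mul(6, Pow(S, 2))))
Mul(Q, Pow(Function('y')(-5), -1)) = Mul(-20, Pow(Add(-56, Mul(-178, -5), Mul(6, Pow(-5, 2))), -1)) = Mul(-20, Pow(Add(-56, 890, Mul(6, 25)), -1)) = Mul(-20, Pow(Add(-56, 890, 150), -1)) = Mul(-20, Pow(984, -1)) = Mul(-20, Rational(1, 984)) = Rational(-5, 246)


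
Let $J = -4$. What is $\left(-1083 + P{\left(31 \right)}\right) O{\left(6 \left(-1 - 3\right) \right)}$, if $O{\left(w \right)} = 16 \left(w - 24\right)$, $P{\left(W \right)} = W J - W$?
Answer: $950784$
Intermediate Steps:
$P{\left(W \right)} = - 5 W$ ($P{\left(W \right)} = W \left(-4\right) - W = - 4 W - W = - 5 W$)
$O{\left(w \right)} = -384 + 16 w$ ($O{\left(w \right)} = 16 \left(-24 + w\right) = -384 + 16 w$)
$\left(-1083 + P{\left(31 \right)}\right) O{\left(6 \left(-1 - 3\right) \right)} = \left(-1083 - 155\right) \left(-384 + 16 \cdot 6 \left(-1 - 3\right)\right) = \left(-1083 - 155\right) \left(-384 + 16 \cdot 6 \left(-4\right)\right) = - 1238 \left(-384 + 16 \left(-24\right)\right) = - 1238 \left(-384 - 384\right) = \left(-1238\right) \left(-768\right) = 950784$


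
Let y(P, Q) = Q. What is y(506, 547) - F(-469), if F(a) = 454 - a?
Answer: -376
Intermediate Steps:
y(506, 547) - F(-469) = 547 - (454 - 1*(-469)) = 547 - (454 + 469) = 547 - 1*923 = 547 - 923 = -376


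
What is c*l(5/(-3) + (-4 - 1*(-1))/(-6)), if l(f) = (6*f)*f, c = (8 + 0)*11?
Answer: 2156/3 ≈ 718.67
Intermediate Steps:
c = 88 (c = 8*11 = 88)
l(f) = 6*f²
c*l(5/(-3) + (-4 - 1*(-1))/(-6)) = 88*(6*(5/(-3) + (-4 - 1*(-1))/(-6))²) = 88*(6*(5*(-⅓) + (-4 + 1)*(-⅙))²) = 88*(6*(-5/3 - 3*(-⅙))²) = 88*(6*(-5/3 + ½)²) = 88*(6*(-7/6)²) = 88*(6*(49/36)) = 88*(49/6) = 2156/3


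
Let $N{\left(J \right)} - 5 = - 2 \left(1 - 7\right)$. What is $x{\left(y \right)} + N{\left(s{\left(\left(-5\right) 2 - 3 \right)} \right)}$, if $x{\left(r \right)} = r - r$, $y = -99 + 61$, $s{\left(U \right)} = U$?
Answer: $17$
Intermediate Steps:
$N{\left(J \right)} = 17$ ($N{\left(J \right)} = 5 - 2 \left(1 - 7\right) = 5 - -12 = 5 + 12 = 17$)
$y = -38$
$x{\left(r \right)} = 0$
$x{\left(y \right)} + N{\left(s{\left(\left(-5\right) 2 - 3 \right)} \right)} = 0 + 17 = 17$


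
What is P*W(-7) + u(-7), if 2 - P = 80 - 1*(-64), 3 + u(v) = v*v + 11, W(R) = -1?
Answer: 199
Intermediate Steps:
u(v) = 8 + v² (u(v) = -3 + (v*v + 11) = -3 + (v² + 11) = -3 + (11 + v²) = 8 + v²)
P = -142 (P = 2 - (80 - 1*(-64)) = 2 - (80 + 64) = 2 - 1*144 = 2 - 144 = -142)
P*W(-7) + u(-7) = -142*(-1) + (8 + (-7)²) = 142 + (8 + 49) = 142 + 57 = 199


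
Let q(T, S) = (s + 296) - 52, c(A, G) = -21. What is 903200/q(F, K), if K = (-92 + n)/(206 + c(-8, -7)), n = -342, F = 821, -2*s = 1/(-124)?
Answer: 223993600/60513 ≈ 3701.6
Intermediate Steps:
s = 1/248 (s = -1/2/(-124) = -1/2*(-1/124) = 1/248 ≈ 0.0040323)
K = -434/185 (K = (-92 - 342)/(206 - 21) = -434/185 ≈ -2.3459)
q(T, S) = 60513/248 (q(T, S) = (1/248 + 296) - 52 = 73409/248 - 52 = 60513/248)
903200/q(F, K) = 903200/(60513/248) = 903200*(248/60513) = 223993600/60513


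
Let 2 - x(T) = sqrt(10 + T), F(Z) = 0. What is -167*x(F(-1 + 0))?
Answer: -334 + 167*sqrt(10) ≈ 194.10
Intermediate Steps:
x(T) = 2 - sqrt(10 + T)
-167*x(F(-1 + 0)) = -167*(2 - sqrt(10 + 0)) = -167*(2 - sqrt(10)) = -334 + 167*sqrt(10)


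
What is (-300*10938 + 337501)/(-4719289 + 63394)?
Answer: 2943899/4655895 ≈ 0.63229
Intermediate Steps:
(-300*10938 + 337501)/(-4719289 + 63394) = (-3281400 + 337501)/(-4655895) = -2943899*(-1/4655895) = 2943899/4655895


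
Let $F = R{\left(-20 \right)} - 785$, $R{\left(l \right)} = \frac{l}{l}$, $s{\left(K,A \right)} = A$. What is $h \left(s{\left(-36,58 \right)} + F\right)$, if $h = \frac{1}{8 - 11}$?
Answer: $242$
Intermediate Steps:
$h = - \frac{1}{3}$ ($h = \frac{1}{-3} = - \frac{1}{3} \approx -0.33333$)
$R{\left(l \right)} = 1$
$F = -784$ ($F = 1 - 785 = -784$)
$h \left(s{\left(-36,58 \right)} + F\right) = - \frac{58 - 784}{3} = \left(- \frac{1}{3}\right) \left(-726\right) = 242$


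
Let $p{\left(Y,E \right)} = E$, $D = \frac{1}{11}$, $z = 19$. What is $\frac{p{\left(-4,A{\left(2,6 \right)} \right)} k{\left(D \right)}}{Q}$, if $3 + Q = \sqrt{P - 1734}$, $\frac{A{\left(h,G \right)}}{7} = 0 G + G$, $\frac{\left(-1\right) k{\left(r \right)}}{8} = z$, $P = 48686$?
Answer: $- \frac{19152}{46943} - \frac{12768 \sqrt{11738}}{46943} \approx -29.876$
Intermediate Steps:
$D = \frac{1}{11} \approx 0.090909$
$k{\left(r \right)} = -152$ ($k{\left(r \right)} = \left(-8\right) 19 = -152$)
$A{\left(h,G \right)} = 7 G$ ($A{\left(h,G \right)} = 7 \left(0 G + G\right) = 7 \left(0 + G\right) = 7 G$)
$Q = -3 + 2 \sqrt{11738}$ ($Q = -3 + \sqrt{48686 - 1734} = -3 + \sqrt{46952} = -3 + 2 \sqrt{11738} \approx 213.68$)
$\frac{p{\left(-4,A{\left(2,6 \right)} \right)} k{\left(D \right)}}{Q} = \frac{7 \cdot 6 \left(-152\right)}{-3 + 2 \sqrt{11738}} = \frac{42 \left(-152\right)}{-3 + 2 \sqrt{11738}} = - \frac{6384}{-3 + 2 \sqrt{11738}}$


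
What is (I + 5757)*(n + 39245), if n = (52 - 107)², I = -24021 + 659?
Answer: -744163350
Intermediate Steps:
I = -23362
n = 3025 (n = (-55)² = 3025)
(I + 5757)*(n + 39245) = (-23362 + 5757)*(3025 + 39245) = -17605*42270 = -744163350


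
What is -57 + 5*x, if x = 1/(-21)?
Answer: -1202/21 ≈ -57.238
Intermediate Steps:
x = -1/21 ≈ -0.047619
-57 + 5*x = -57 + 5*(-1/21) = -57 - 5/21 = -1202/21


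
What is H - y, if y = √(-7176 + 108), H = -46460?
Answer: -46460 - 2*I*√1767 ≈ -46460.0 - 84.071*I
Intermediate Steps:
y = 2*I*√1767 (y = √(-7068) = 2*I*√1767 ≈ 84.071*I)
H - y = -46460 - 2*I*√1767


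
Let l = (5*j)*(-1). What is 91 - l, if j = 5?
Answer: 116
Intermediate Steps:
l = -25 (l = (5*5)*(-1) = 25*(-1) = -25)
91 - l = 91 - 1*(-25) = 91 + 25 = 116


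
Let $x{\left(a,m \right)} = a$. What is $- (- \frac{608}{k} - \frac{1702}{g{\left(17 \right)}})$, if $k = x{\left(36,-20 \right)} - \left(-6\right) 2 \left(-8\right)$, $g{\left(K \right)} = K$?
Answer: $\frac{22946}{255} \approx 89.984$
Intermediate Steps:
$k = -60$ ($k = 36 - \left(-6\right) 2 \left(-8\right) = 36 - \left(-12\right) \left(-8\right) = 36 - 96 = -60$)
$- (- \frac{608}{k} - \frac{1702}{g{\left(17 \right)}}) = - (- \frac{608}{-60} - \frac{1702}{17}) = - (\left(-608\right) \left(- \frac{1}{60}\right) - \frac{1702}{17}) = - (\frac{152}{15} - \frac{1702}{17}) = \left(-1\right) \left(- \frac{22946}{255}\right) = \frac{22946}{255}$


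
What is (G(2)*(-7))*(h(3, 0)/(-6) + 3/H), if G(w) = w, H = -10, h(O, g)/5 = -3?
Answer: -154/5 ≈ -30.800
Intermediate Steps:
h(O, g) = -15 (h(O, g) = 5*(-3) = -15)
(G(2)*(-7))*(h(3, 0)/(-6) + 3/H) = (2*(-7))*(-15/(-6) + 3/(-10)) = -14*(-15*(-1/6) + 3*(-1/10)) = -14*(5/2 - 3/10) = -14*11/5 = -154/5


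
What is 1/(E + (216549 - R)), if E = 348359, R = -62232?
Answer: 1/627140 ≈ 1.5945e-6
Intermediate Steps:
1/(E + (216549 - R)) = 1/(348359 + (216549 - 1*(-62232))) = 1/(348359 + (216549 + 62232)) = 1/(348359 + 278781) = 1/627140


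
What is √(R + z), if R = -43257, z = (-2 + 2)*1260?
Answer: I*√43257 ≈ 207.98*I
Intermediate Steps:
z = 0 (z = 0*1260 = 0)
√(R + z) = √(-43257 + 0) = √(-43257) = I*√43257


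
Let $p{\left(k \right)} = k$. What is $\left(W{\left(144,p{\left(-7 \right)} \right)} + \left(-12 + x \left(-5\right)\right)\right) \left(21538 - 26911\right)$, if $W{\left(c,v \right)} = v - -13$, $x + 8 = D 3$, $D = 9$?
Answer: $542673$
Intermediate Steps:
$x = 19$ ($x = -8 + 9 \cdot 3 = -8 + 27 = 19$)
$W{\left(c,v \right)} = 13 + v$ ($W{\left(c,v \right)} = v + 13 = 13 + v$)
$\left(W{\left(144,p{\left(-7 \right)} \right)} + \left(-12 + x \left(-5\right)\right)\right) \left(21538 - 26911\right) = \left(\left(13 - 7\right) + \left(-12 + 19 \left(-5\right)\right)\right) \left(21538 - 26911\right) = \left(6 - 107\right) \left(-5373\right) = \left(-101\right) \left(-5373\right) = 542673$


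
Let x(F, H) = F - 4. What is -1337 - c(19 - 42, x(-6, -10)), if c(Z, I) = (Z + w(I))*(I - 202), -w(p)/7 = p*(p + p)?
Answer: -303013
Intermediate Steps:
x(F, H) = -4 + F
w(p) = -14*p**2 (w(p) = -7*p*(p + p) = -7*p*2*p = -14*p**2)
c(Z, I) = (-202 + I)*(Z - 14*I**2) (c(Z, I) = (Z - 14*I**2)*(I - 202) = (Z - 14*I**2)*(-202 + I) = (-202 + I)*(Z - 14*I**2))
-1337 - c(19 - 42, x(-6, -10)) = -1337 - (-202*(19 - 42) - 14*(-4 - 6)**3 + 2828*(-4 - 6)**2 + (-4 - 6)*(19 - 42)) = -1337 - (-202*(-23) - 14*(-10)**3 + 2828*(-10)**2 - 10*(-23)) = -1337 - (4646 - 14*(-1000) + 2828*100 + 230) = -1337 - (4646 + 14000 + 282800 + 230) = -1337 - 1*301676 = -1337 - 301676 = -303013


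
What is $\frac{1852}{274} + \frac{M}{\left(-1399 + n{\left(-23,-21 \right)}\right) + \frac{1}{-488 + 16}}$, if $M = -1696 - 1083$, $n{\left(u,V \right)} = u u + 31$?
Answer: $\frac{546405590}{54253233} \approx 10.071$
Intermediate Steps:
$n{\left(u,V \right)} = 31 + u^{2}$ ($n{\left(u,V \right)} = u^{2} + 31 = 31 + u^{2}$)
$M = -2779$ ($M = -1696 - 1083 = -2779$)
$\frac{1852}{274} + \frac{M}{\left(-1399 + n{\left(-23,-21 \right)}\right) + \frac{1}{-488 + 16}} = \frac{1852}{274} - \frac{2779}{\left(-1399 + \left(31 + \left(-23\right)^{2}\right)\right) + \frac{1}{-488 + 16}} = 1852 \cdot \frac{1}{274} - \frac{2779}{\left(-1399 + \left(31 + 529\right)\right) + \frac{1}{-472}} = \frac{926}{137} - \frac{2779}{\left(-1399 + 560\right) - \frac{1}{472}} = \frac{926}{137} - \frac{2779}{-839 - \frac{1}{472}} = \frac{926}{137} - \frac{2779}{- \frac{396009}{472}} = \frac{926}{137} - - \frac{1311688}{396009} = \frac{926}{137} + \frac{1311688}{396009} = \frac{546405590}{54253233}$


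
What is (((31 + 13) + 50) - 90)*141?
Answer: 564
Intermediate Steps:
(((31 + 13) + 50) - 90)*141 = ((44 + 50) - 90)*141 = (94 - 90)*141 = 4*141 = 564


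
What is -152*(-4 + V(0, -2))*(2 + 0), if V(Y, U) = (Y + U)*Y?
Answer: 1216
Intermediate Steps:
V(Y, U) = Y*(U + Y) (V(Y, U) = (U + Y)*Y = Y*(U + Y))
-152*(-4 + V(0, -2))*(2 + 0) = -152*(-4 + 0*(-2 + 0))*(2 + 0) = -152*(-4 + 0*(-2))*2 = -152*(-4 + 0)*2 = -(-608)*2 = -152*(-8) = 1216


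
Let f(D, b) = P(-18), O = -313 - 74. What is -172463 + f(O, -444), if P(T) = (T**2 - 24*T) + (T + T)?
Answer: -171743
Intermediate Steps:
O = -387
P(T) = T**2 - 22*T (P(T) = (T**2 - 24*T) + 2*T = T**2 - 22*T)
f(D, b) = 720 (f(D, b) = -18*(-22 - 18) = -18*(-40) = 720)
-172463 + f(O, -444) = -172463 + 720 = -171743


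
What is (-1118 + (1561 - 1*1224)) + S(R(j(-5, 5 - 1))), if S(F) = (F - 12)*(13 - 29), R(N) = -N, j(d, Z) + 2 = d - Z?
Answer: -765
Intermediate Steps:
j(d, Z) = -2 + d - Z (j(d, Z) = -2 + (d - Z) = -2 + d - Z)
S(F) = 192 - 16*F (S(F) = (-12 + F)*(-16) = 192 - 16*F)
(-1118 + (1561 - 1*1224)) + S(R(j(-5, 5 - 1))) = (-1118 + (1561 - 1*1224)) + (192 - (-16)*(-2 - 5 - (5 - 1))) = (-1118 + (1561 - 1224)) + (192 - (-16)*(-2 - 5 - 1*4)) = (-1118 + 337) + (192 - (-16)*(-2 - 5 - 4)) = -781 + (192 - (-16)*(-11)) = -781 + (192 - 16*11) = -781 + (192 - 176) = -781 + 16 = -765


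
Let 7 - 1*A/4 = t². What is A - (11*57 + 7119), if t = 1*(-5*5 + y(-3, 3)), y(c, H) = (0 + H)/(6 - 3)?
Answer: -10022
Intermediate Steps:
y(c, H) = H/3
t = -24 (t = 1*(-5*5 + (⅓)*3) = 1*(-25 + 1) = 1*(-24) = -24)
A = -2276 (A = 28 - 4*(-24)² = 28 - 4*576 = 28 - 2304 = -2276)
A - (11*57 + 7119) = -2276 - (11*57 + 7119) = -2276 - (627 + 7119) = -2276 - 1*7746 = -2276 - 7746 = -10022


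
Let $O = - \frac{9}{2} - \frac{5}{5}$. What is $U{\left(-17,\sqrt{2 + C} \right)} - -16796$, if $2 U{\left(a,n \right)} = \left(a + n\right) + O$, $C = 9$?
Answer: $\frac{67139}{4} + \frac{\sqrt{11}}{2} \approx 16786.0$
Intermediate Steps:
$O = - \frac{11}{2}$ ($O = \left(-9\right) \frac{1}{2} - 1 = - \frac{9}{2} - 1 = - \frac{11}{2} \approx -5.5$)
$U{\left(a,n \right)} = - \frac{11}{4} + \frac{a}{2} + \frac{n}{2}$ ($U{\left(a,n \right)} = \frac{\left(a + n\right) - \frac{11}{2}}{2} = \frac{- \frac{11}{2} + a + n}{2} = - \frac{11}{4} + \frac{a}{2} + \frac{n}{2}$)
$U{\left(-17,\sqrt{2 + C} \right)} - -16796 = \left(- \frac{11}{4} + \frac{1}{2} \left(-17\right) + \frac{\sqrt{2 + 9}}{2}\right) - -16796 = \left(- \frac{11}{4} - \frac{17}{2} + \frac{\sqrt{11}}{2}\right) + 16796 = \left(- \frac{45}{4} + \frac{\sqrt{11}}{2}\right) + 16796 = \frac{67139}{4} + \frac{\sqrt{11}}{2}$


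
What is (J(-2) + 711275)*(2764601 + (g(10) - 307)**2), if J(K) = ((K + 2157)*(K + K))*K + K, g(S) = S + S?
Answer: 2074054655610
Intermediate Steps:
g(S) = 2*S
J(K) = K + 2*K**2*(2157 + K) (J(K) = ((2157 + K)*(2*K))*K + K = (2*K*(2157 + K))*K + K = 2*K**2*(2157 + K) + K = K + 2*K**2*(2157 + K))
(J(-2) + 711275)*(2764601 + (g(10) - 307)**2) = (-2*(1 + 2*(-2)**2 + 4314*(-2)) + 711275)*(2764601 + (2*10 - 307)**2) = (-2*(1 + 2*4 - 8628) + 711275)*(2764601 + (20 - 307)**2) = (-2*(1 + 8 - 8628) + 711275)*(2764601 + (-287)**2) = (-2*(-8619) + 711275)*(2764601 + 82369) = (17238 + 711275)*2846970 = 728513*2846970 = 2074054655610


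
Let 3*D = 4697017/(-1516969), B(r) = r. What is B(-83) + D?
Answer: -382422298/4550907 ≈ -84.032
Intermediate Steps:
D = -4697017/4550907 (D = (4697017/(-1516969))/3 = (4697017*(-1/1516969))/3 = (⅓)*(-4697017/1516969) = -4697017/4550907 ≈ -1.0321)
B(-83) + D = -83 - 4697017/4550907 = -382422298/4550907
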